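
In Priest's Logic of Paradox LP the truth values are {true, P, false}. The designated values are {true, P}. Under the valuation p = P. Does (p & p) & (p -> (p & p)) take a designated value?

p & p = P & P = P
p & p = P & P = P
p -> (p & p) = P -> P = P  [~P | P]
(p & p) & (p -> (p & p)) = P & P = P
P ∈ {true, P}.

Yes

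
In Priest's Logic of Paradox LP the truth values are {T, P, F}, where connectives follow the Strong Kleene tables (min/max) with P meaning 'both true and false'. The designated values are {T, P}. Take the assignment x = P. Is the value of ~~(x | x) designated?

Yes

x | x = P | P = P
~(x | x) = ~P = P
~~(x | x) = ~P = P
P ∈ {T, P}.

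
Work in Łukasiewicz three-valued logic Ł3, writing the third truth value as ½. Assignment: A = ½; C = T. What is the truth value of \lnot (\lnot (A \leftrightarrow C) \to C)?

A \leftrightarrow C = ½ \leftrightarrow T = ½  [1 − |½−1|]
\lnot (A \leftrightarrow C) = \lnot ½ = ½
\lnot (A \leftrightarrow C) \to C = ½ \to T = T
\lnot (\lnot (A \leftrightarrow C) \to C) = \lnot T = F

F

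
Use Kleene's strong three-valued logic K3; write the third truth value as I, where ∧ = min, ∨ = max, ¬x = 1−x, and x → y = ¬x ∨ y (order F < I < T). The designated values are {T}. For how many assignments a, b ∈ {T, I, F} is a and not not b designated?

Designated under: (a=T, b=T).

1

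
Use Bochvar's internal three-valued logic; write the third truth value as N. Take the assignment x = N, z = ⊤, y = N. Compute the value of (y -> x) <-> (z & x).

y -> x = N -> N = N  [any arg is the third value ⇒ result is the third value]
z & x = ⊤ & N = N
(y -> x) <-> (z & x) = N <-> N = N

N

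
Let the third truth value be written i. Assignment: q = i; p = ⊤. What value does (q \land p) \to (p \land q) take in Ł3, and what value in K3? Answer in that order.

⊤; i

In Ł3: q \land p = i \land ⊤ = i
p \land q = ⊤ \land i = i
(q \land p) \to (p \land q) = i \to i = ⊤  [min(1, 1−½+½)]
In K3: q \land p = i \land ⊤ = i
p \land q = ⊤ \land i = i
(q \land p) \to (p \land q) = i \to i = i
They differ because Ł3 and K3 treat i differently under implication.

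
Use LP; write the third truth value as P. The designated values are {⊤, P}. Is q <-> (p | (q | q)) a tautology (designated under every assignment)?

No

Countermodel: q=⊥, p=⊤ gives ⊥, which is not designated.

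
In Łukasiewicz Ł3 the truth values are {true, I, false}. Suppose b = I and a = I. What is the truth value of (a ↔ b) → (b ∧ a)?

a ↔ b = I ↔ I = true  [1 − |½−½|]
b ∧ a = I ∧ I = I
(a ↔ b) → (b ∧ a) = true → I = I

I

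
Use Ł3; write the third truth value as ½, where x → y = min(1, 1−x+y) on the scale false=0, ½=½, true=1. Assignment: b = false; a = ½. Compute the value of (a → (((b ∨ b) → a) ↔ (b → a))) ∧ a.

½

b ∨ b = false ∨ false = false
(b ∨ b) → a = false → ½ = true  [min(1, 1−0+½)]
b → a = false → ½ = true
((b ∨ b) → a) ↔ (b → a) = true ↔ true = true
a → (((b ∨ b) → a) ↔ (b → a)) = ½ → true = true
(a → (((b ∨ b) → a) ↔ (b → a))) ∧ a = true ∧ ½ = ½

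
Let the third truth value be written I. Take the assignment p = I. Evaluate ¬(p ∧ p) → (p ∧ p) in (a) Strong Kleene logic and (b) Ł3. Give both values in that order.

I; true

In Strong Kleene logic: p ∧ p = I ∧ I = I
¬(p ∧ p) = ¬I = I
p ∧ p = I ∧ I = I
¬(p ∧ p) → (p ∧ p) = I → I = I  [¬I ∨ I]
In Ł3: p ∧ p = I ∧ I = I
¬(p ∧ p) = ¬I = I
p ∧ p = I ∧ I = I
¬(p ∧ p) → (p ∧ p) = I → I = true  [min(1, 1−½+½)]
They differ because Strong Kleene logic and Ł3 treat I differently under implication.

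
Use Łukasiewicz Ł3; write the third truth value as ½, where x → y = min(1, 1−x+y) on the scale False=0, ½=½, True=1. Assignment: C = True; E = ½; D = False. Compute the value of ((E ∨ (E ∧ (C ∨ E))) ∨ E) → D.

C ∨ E = True ∨ ½ = True
E ∧ (C ∨ E) = ½ ∧ True = ½
E ∨ (E ∧ (C ∨ E)) = ½ ∨ ½ = ½
(E ∨ (E ∧ (C ∨ E))) ∨ E = ½ ∨ ½ = ½
((E ∨ (E ∧ (C ∨ E))) ∨ E) → D = ½ → False = ½  [min(1, 1−½+0)]

½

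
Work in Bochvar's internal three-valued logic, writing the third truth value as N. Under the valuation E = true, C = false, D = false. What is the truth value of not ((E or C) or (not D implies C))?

false

E or C = true or false = true
not D = not false = true
not D implies C = true implies false = false
(E or C) or (not D implies C) = true or false = true
not ((E or C) or (not D implies C)) = not true = false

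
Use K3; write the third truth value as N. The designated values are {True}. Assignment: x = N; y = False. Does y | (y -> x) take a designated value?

Yes

y -> x = False -> N = True  [~False | N]
y | (y -> x) = False | True = True
True ∈ {True}.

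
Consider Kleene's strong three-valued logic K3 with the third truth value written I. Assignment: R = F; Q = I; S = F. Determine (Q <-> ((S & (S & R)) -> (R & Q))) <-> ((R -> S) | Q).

S & R = F & F = F
S & (S & R) = F & F = F
R & Q = F & I = F
(S & (S & R)) -> (R & Q) = F -> F = T
Q <-> ((S & (S & R)) -> (R & Q)) = I <-> T = I
R -> S = F -> F = T
(R -> S) | Q = T | I = T
(Q <-> ((S & (S & R)) -> (R & Q))) <-> ((R -> S) | Q) = I <-> T = I

I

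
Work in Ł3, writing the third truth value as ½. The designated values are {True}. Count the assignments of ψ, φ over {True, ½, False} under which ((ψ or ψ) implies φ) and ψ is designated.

1

Designated under: (ψ=True, φ=True).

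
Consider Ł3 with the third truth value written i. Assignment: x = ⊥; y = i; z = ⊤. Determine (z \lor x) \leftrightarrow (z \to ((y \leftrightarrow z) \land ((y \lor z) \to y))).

z \lor x = ⊤ \lor ⊥ = ⊤
y \leftrightarrow z = i \leftrightarrow ⊤ = i  [1 − |½−1|]
y \lor z = i \lor ⊤ = ⊤
(y \lor z) \to y = ⊤ \to i = i
(y \leftrightarrow z) \land ((y \lor z) \to y) = i \land i = i
z \to ((y \leftrightarrow z) \land ((y \lor z) \to y)) = ⊤ \to i = i
(z \lor x) \leftrightarrow (z \to ((y \leftrightarrow z) \land ((y \lor z) \to y))) = ⊤ \leftrightarrow i = i

i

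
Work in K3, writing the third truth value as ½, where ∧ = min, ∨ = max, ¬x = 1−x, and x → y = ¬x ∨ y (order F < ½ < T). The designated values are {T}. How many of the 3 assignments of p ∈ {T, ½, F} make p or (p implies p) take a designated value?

2

p=T: T ✓
p=½: ½ ·
p=F: T ✓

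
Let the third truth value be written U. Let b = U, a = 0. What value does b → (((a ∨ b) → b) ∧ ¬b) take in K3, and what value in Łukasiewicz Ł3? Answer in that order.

In K3: a ∨ b = 0 ∨ U = U
(a ∨ b) → b = U → U = U  [¬U ∨ U]
¬b = ¬U = U
((a ∨ b) → b) ∧ ¬b = U ∧ U = U
b → (((a ∨ b) → b) ∧ ¬b) = U → U = U
In Łukasiewicz Ł3: a ∨ b = 0 ∨ U = U
(a ∨ b) → b = U → U = 1
¬b = ¬U = U
((a ∨ b) → b) ∧ ¬b = 1 ∧ U = U
b → (((a ∨ b) → b) ∧ ¬b) = U → U = 1
They differ because K3 and Łukasiewicz Ł3 treat U differently under implication.

U; 1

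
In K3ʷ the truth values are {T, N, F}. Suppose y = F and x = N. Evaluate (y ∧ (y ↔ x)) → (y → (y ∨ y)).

N

y ↔ x = F ↔ N = N
y ∧ (y ↔ x) = F ∧ N = N
y ∨ y = F ∨ F = F
y → (y ∨ y) = F → F = T
(y ∧ (y ↔ x)) → (y → (y ∨ y)) = N → T = N  [any arg is the third value ⇒ result is the third value]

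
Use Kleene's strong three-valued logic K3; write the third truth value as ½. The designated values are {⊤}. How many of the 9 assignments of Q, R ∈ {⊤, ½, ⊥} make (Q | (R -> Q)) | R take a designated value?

7

Of the 9 assignments, 7 give a value in {⊤}.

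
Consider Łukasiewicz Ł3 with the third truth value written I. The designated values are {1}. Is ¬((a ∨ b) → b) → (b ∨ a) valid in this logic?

Every assignment of a, b over {1, I, 0} gives a value in {1}.
In particular, with a=I, b=I: ¬((a ∨ b) → b) → (b ∨ a) = 1.

Yes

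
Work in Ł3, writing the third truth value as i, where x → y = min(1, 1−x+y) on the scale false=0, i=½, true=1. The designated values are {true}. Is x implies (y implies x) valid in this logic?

Every assignment of x, y over {true, i, false} gives a value in {true}.
In particular, with x=i, y=i: x implies (y implies x) = true.

Yes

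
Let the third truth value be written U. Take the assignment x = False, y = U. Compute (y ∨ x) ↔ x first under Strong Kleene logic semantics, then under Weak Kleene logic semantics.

In Strong Kleene logic: y ∨ x = U ∨ False = U
(y ∨ x) ↔ x = U ↔ False = U
In Weak Kleene logic: y ∨ x = U ∨ False = U
(y ∨ x) ↔ x = U ↔ False = U

U; U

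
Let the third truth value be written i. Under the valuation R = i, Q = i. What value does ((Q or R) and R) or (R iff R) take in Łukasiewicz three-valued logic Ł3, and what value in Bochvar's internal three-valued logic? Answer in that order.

True; i

In Łukasiewicz three-valued logic Ł3: Q or R = i or i = i
(Q or R) and R = i and i = i
R iff R = i iff i = True
((Q or R) and R) or (R iff R) = i or True = True
In Bochvar's internal three-valued logic: Q or R = i or i = i
(Q or R) and R = i and i = i
R iff R = i iff i = i
((Q or R) and R) or (R iff R) = i or i = i
They differ because Łukasiewicz three-valued logic Ł3 and Bochvar's internal three-valued logic treat i differently under the binary connectives.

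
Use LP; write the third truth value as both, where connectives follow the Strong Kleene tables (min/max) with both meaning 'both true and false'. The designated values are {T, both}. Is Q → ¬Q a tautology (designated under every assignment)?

No

Countermodel: Q=T gives F, which is not designated.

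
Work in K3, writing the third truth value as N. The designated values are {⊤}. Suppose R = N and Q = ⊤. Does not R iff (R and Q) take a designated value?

No

not R = not N = N
R and Q = N and ⊤ = N
not R iff (R and Q) = N iff N = N
N ∉ {⊤}.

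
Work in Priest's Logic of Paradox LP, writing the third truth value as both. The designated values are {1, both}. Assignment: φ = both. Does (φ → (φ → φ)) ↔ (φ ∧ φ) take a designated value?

Yes

φ → φ = both → both = both  [¬both ∨ both]
φ → (φ → φ) = both → both = both
φ ∧ φ = both ∧ both = both
(φ → (φ → φ)) ↔ (φ ∧ φ) = both ↔ both = both
both ∈ {1, both}.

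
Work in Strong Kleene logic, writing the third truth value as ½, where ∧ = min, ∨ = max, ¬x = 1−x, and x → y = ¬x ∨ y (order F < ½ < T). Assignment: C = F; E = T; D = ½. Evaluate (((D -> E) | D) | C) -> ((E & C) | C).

F

D -> E = ½ -> T = T  [~½ | T]
(D -> E) | D = T | ½ = T
((D -> E) | D) | C = T | F = T
E & C = T & F = F
(E & C) | C = F | F = F
(((D -> E) | D) | C) -> ((E & C) | C) = T -> F = F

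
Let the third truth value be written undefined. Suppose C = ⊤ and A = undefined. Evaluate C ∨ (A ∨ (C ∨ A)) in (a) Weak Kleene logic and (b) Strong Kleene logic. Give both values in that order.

In Weak Kleene logic: C ∨ A = ⊤ ∨ undefined = undefined
A ∨ (C ∨ A) = undefined ∨ undefined = undefined
C ∨ (A ∨ (C ∨ A)) = ⊤ ∨ undefined = undefined
In Strong Kleene logic: C ∨ A = ⊤ ∨ undefined = ⊤
A ∨ (C ∨ A) = undefined ∨ ⊤ = ⊤
C ∨ (A ∨ (C ∨ A)) = ⊤ ∨ ⊤ = ⊤
They differ because Weak Kleene logic and Strong Kleene logic treat undefined differently under the binary connectives.

undefined; ⊤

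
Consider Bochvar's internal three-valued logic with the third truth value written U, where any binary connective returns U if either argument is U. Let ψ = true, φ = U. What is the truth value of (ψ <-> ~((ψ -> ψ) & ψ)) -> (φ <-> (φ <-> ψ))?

ψ -> ψ = true -> true = true
(ψ -> ψ) & ψ = true & true = true
~((ψ -> ψ) & ψ) = ~true = false
ψ <-> ~((ψ -> ψ) & ψ) = true <-> false = false
φ <-> ψ = U <-> true = U
φ <-> (φ <-> ψ) = U <-> U = U
(ψ <-> ~((ψ -> ψ) & ψ)) -> (φ <-> (φ <-> ψ)) = false -> U = U  [any arg is the third value ⇒ result is the third value]

U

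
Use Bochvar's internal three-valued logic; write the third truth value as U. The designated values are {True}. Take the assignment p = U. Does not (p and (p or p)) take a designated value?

p or p = U or U = U
p and (p or p) = U and U = U
not (p and (p or p)) = not U = U
U ∉ {True}.

No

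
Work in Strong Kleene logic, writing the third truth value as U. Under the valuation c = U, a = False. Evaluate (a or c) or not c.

a or c = False or U = U
not c = not U = U
(a or c) or not c = U or U = U

U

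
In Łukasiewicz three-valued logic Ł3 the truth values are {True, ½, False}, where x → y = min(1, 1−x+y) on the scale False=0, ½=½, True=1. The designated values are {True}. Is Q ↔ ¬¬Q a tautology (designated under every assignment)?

Every assignment of Q over {True, ½, False} gives a value in {True}.
In particular, with Q=½: Q ↔ ¬¬Q = True.

Yes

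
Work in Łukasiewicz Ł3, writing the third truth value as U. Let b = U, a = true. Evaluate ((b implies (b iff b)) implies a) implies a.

b iff b = U iff U = true
b implies (b iff b) = U implies true = true
(b implies (b iff b)) implies a = true implies true = true
((b implies (b iff b)) implies a) implies a = true implies true = true

true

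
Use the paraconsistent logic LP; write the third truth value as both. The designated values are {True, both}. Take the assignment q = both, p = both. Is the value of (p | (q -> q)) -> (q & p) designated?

Yes

q -> q = both -> both = both  [~both | both]
p | (q -> q) = both | both = both
q & p = both & both = both
(p | (q -> q)) -> (q & p) = both -> both = both
both ∈ {True, both}.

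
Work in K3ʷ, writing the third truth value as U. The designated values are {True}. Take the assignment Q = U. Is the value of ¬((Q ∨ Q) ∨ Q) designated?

No

Q ∨ Q = U ∨ U = U
(Q ∨ Q) ∨ Q = U ∨ U = U
¬((Q ∨ Q) ∨ Q) = ¬U = U
U ∉ {True}.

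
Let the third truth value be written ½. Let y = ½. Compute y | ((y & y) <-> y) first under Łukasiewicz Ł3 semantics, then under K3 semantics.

true; ½

In Łukasiewicz Ł3: y & y = ½ & ½ = ½
(y & y) <-> y = ½ <-> ½ = true  [1 − |½−½|]
y | ((y & y) <-> y) = ½ | true = true
In K3: y & y = ½ & ½ = ½
(y & y) <-> y = ½ <-> ½ = ½
y | ((y & y) <-> y) = ½ | ½ = ½
They differ because Łukasiewicz Ł3 and K3 treat ½ differently under implication.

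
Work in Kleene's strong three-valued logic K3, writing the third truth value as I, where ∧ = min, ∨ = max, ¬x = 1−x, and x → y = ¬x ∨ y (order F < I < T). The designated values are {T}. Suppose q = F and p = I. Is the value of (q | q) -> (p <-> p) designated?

q | q = F | F = F
p <-> p = I <-> I = I
(q | q) -> (p <-> p) = F -> I = T  [~F | I]
T ∈ {T}.

Yes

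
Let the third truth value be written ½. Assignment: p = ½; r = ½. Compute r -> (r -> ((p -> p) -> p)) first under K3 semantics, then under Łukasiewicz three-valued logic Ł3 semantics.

In K3: p -> p = ½ -> ½ = ½
(p -> p) -> p = ½ -> ½ = ½
r -> ((p -> p) -> p) = ½ -> ½ = ½
r -> (r -> ((p -> p) -> p)) = ½ -> ½ = ½
In Łukasiewicz three-valued logic Ł3: p -> p = ½ -> ½ = true  [min(1, 1−½+½)]
(p -> p) -> p = true -> ½ = ½
r -> ((p -> p) -> p) = ½ -> ½ = true
r -> (r -> ((p -> p) -> p)) = ½ -> true = true
They differ because K3 and Łukasiewicz three-valued logic Ł3 treat ½ differently under implication.

½; true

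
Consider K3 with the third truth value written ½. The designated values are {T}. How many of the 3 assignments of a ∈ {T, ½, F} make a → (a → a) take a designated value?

a=T: T ✓
a=½: ½ ·
a=F: T ✓

2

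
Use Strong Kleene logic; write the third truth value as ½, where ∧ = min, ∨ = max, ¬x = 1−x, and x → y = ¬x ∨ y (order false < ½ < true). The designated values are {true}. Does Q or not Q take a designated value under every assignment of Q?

No

Countermodel: Q=½ gives ½, which is not designated.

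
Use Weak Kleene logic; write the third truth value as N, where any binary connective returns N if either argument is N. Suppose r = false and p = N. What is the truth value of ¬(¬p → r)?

¬p = ¬N = N
¬p → r = N → false = N  [any arg is the third value ⇒ result is the third value]
¬(¬p → r) = ¬N = N

N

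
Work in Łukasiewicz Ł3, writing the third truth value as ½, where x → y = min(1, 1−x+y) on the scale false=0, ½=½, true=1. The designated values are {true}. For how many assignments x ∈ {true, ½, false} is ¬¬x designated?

x=true: true ✓
x=½: ½ ·
x=false: false ·

1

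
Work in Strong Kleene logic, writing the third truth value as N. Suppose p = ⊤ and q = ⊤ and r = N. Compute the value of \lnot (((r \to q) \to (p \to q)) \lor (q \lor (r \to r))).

⊥

r \to q = N \to ⊤ = ⊤  [\lnot N \lor ⊤]
p \to q = ⊤ \to ⊤ = ⊤
(r \to q) \to (p \to q) = ⊤ \to ⊤ = ⊤
r \to r = N \to N = N
q \lor (r \to r) = ⊤ \lor N = ⊤
((r \to q) \to (p \to q)) \lor (q \lor (r \to r)) = ⊤ \lor ⊤ = ⊤
\lnot (((r \to q) \to (p \to q)) \lor (q \lor (r \to r))) = \lnot ⊤ = ⊥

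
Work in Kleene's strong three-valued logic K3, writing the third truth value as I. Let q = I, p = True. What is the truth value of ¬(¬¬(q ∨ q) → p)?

q ∨ q = I ∨ I = I
¬(q ∨ q) = ¬I = I
¬¬(q ∨ q) = ¬I = I
¬¬(q ∨ q) → p = I → True = True  [¬I ∨ True]
¬(¬¬(q ∨ q) → p) = ¬True = False

False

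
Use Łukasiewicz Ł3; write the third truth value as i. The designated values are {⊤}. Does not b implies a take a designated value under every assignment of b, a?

No

Countermodel: b=i, a=⊥ gives i, which is not designated.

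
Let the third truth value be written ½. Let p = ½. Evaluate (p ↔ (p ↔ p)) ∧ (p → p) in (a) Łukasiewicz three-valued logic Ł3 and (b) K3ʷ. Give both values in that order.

In Łukasiewicz three-valued logic Ł3: p ↔ p = ½ ↔ ½ = True  [1 − |½−½|]
p ↔ (p ↔ p) = ½ ↔ True = ½
p → p = ½ → ½ = True
(p ↔ (p ↔ p)) ∧ (p → p) = ½ ∧ True = ½
In K3ʷ: p ↔ p = ½ ↔ ½ = ½
p ↔ (p ↔ p) = ½ ↔ ½ = ½
p → p = ½ → ½ = ½  [any arg is the third value ⇒ result is the third value]
(p ↔ (p ↔ p)) ∧ (p → p) = ½ ∧ ½ = ½

½; ½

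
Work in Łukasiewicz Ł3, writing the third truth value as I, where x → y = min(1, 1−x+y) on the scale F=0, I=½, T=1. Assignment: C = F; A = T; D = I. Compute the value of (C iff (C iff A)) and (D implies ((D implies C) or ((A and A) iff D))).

C iff A = F iff T = F
C iff (C iff A) = F iff F = T
D implies C = I implies F = I  [min(1, 1−½+0)]
A and A = T and T = T
(A and A) iff D = T iff I = I
(D implies C) or ((A and A) iff D) = I or I = I
D implies ((D implies C) or ((A and A) iff D)) = I implies I = T
(C iff (C iff A)) and (D implies ((D implies C) or ((A and A) iff D))) = T and T = T

T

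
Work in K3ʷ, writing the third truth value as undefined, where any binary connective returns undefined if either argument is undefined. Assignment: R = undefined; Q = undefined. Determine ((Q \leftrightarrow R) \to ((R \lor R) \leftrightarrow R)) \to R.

Q \leftrightarrow R = undefined \leftrightarrow undefined = undefined
R \lor R = undefined \lor undefined = undefined
(R \lor R) \leftrightarrow R = undefined \leftrightarrow undefined = undefined
(Q \leftrightarrow R) \to ((R \lor R) \leftrightarrow R) = undefined \to undefined = undefined  [any arg is the third value ⇒ result is the third value]
((Q \leftrightarrow R) \to ((R \lor R) \leftrightarrow R)) \to R = undefined \to undefined = undefined

undefined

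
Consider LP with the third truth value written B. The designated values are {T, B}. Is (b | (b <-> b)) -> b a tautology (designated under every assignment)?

No

Countermodel: b=F gives F, which is not designated.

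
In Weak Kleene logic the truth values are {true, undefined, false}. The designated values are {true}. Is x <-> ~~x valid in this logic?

Countermodel: x=undefined gives undefined, which is not designated.

No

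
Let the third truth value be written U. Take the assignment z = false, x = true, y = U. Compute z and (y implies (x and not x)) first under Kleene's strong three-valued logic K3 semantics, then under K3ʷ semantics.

In Kleene's strong three-valued logic K3: not x = not true = false
x and not x = true and false = false
y implies (x and not x) = U implies false = U
z and (y implies (x and not x)) = false and U = false
In K3ʷ: not x = not true = false
x and not x = true and false = false
y implies (x and not x) = U implies false = U  [any arg is the third value ⇒ result is the third value]
z and (y implies (x and not x)) = false and U = U
They differ because Kleene's strong three-valued logic K3 and K3ʷ treat U differently under the binary connectives.

false; U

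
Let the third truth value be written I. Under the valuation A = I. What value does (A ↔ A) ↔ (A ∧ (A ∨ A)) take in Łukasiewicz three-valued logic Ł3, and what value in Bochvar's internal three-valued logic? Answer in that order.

I; I

In Łukasiewicz three-valued logic Ł3: A ↔ A = I ↔ I = True  [1 − |½−½|]
A ∨ A = I ∨ I = I
A ∧ (A ∨ A) = I ∧ I = I
(A ↔ A) ↔ (A ∧ (A ∨ A)) = True ↔ I = I
In Bochvar's internal three-valued logic: A ↔ A = I ↔ I = I
A ∨ A = I ∨ I = I
A ∧ (A ∨ A) = I ∧ I = I
(A ↔ A) ↔ (A ∧ (A ∨ A)) = I ↔ I = I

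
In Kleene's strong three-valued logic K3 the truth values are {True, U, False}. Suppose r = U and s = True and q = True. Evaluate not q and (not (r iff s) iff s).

not q = not True = False
r iff s = U iff True = U
not (r iff s) = not U = U
not (r iff s) iff s = U iff True = U
not q and (not (r iff s) iff s) = False and U = False

False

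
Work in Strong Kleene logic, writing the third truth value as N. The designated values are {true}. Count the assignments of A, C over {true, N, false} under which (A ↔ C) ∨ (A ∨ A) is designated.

Designated under: (A=true, C=true); (A=true, C=N); (A=true, C=false); (A=false, C=false).

4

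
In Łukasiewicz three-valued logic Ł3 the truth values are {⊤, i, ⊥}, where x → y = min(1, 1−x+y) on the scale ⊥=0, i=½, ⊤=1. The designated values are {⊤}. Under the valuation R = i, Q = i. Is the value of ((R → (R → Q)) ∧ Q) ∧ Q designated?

R → Q = i → i = ⊤  [min(1, 1−½+½)]
R → (R → Q) = i → ⊤ = ⊤
(R → (R → Q)) ∧ Q = ⊤ ∧ i = i
((R → (R → Q)) ∧ Q) ∧ Q = i ∧ i = i
i ∉ {⊤}.

No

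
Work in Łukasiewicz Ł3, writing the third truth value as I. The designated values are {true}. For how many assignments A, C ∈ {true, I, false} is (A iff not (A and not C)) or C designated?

Of the 9 assignments, 5 give a value in {true}.

5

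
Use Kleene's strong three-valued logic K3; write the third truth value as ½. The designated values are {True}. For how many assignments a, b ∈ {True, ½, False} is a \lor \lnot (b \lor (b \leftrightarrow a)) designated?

3

Designated under: (a=True, b=True); (a=True, b=½); (a=True, b=False).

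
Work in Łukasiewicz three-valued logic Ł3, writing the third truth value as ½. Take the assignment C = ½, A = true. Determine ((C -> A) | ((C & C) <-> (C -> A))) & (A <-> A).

true

C -> A = ½ -> true = true  [min(1, 1−½+1)]
C & C = ½ & ½ = ½
C -> A = ½ -> true = true
(C & C) <-> (C -> A) = ½ <-> true = ½
(C -> A) | ((C & C) <-> (C -> A)) = true | ½ = true
A <-> A = true <-> true = true
((C -> A) | ((C & C) <-> (C -> A))) & (A <-> A) = true & true = true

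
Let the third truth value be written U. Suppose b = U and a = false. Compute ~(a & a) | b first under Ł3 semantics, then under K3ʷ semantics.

In Ł3: a & a = false & false = false
~(a & a) = ~false = true
~(a & a) | b = true | U = true
In K3ʷ: a & a = false & false = false
~(a & a) = ~false = true
~(a & a) | b = true | U = U
They differ because Ł3 and K3ʷ treat U differently under the binary connectives.

true; U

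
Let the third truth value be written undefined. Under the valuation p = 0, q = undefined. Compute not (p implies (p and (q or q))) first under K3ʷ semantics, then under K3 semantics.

In K3ʷ: q or q = undefined or undefined = undefined
p and (q or q) = 0 and undefined = undefined
p implies (p and (q or q)) = 0 implies undefined = undefined  [any arg is the third value ⇒ result is the third value]
not (p implies (p and (q or q))) = not undefined = undefined
In K3: q or q = undefined or undefined = undefined
p and (q or q) = 0 and undefined = 0
p implies (p and (q or q)) = 0 implies 0 = 1
not (p implies (p and (q or q))) = not 1 = 0
They differ because K3ʷ and K3 treat undefined differently under the binary connectives.

undefined; 0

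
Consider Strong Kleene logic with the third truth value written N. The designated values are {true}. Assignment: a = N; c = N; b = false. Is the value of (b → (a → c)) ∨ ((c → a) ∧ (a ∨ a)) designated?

a → c = N → N = N  [¬N ∨ N]
b → (a → c) = false → N = true
c → a = N → N = N
a ∨ a = N ∨ N = N
(c → a) ∧ (a ∨ a) = N ∧ N = N
(b → (a → c)) ∨ ((c → a) ∧ (a ∨ a)) = true ∨ N = true
true ∈ {true}.

Yes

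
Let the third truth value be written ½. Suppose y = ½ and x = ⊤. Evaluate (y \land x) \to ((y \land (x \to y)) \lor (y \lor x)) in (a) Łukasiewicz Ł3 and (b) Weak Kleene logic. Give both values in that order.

In Łukasiewicz Ł3: y \land x = ½ \land ⊤ = ½
x \to y = ⊤ \to ½ = ½  [min(1, 1−1+½)]
y \land (x \to y) = ½ \land ½ = ½
y \lor x = ½ \lor ⊤ = ⊤
(y \land (x \to y)) \lor (y \lor x) = ½ \lor ⊤ = ⊤
(y \land x) \to ((y \land (x \to y)) \lor (y \lor x)) = ½ \to ⊤ = ⊤
In Weak Kleene logic: y \land x = ½ \land ⊤ = ½
x \to y = ⊤ \to ½ = ½  [any arg is the third value ⇒ result is the third value]
y \land (x \to y) = ½ \land ½ = ½
y \lor x = ½ \lor ⊤ = ½
(y \land (x \to y)) \lor (y \lor x) = ½ \lor ½ = ½
(y \land x) \to ((y \land (x \to y)) \lor (y \lor x)) = ½ \to ½ = ½
They differ because Łukasiewicz Ł3 and Weak Kleene logic treat ½ differently under the binary connectives.

⊤; ½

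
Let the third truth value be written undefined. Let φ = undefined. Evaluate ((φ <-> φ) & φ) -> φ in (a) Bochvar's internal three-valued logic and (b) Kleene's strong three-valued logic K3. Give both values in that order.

In Bochvar's internal three-valued logic: φ <-> φ = undefined <-> undefined = undefined
(φ <-> φ) & φ = undefined & undefined = undefined
((φ <-> φ) & φ) -> φ = undefined -> undefined = undefined  [any arg is the third value ⇒ result is the third value]
In Kleene's strong three-valued logic K3: φ <-> φ = undefined <-> undefined = undefined
(φ <-> φ) & φ = undefined & undefined = undefined
((φ <-> φ) & φ) -> φ = undefined -> undefined = undefined

undefined; undefined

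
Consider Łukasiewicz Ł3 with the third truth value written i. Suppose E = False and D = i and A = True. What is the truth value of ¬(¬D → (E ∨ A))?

False

¬D = ¬i = i
E ∨ A = False ∨ True = True
¬D → (E ∨ A) = i → True = True
¬(¬D → (E ∨ A)) = ¬True = False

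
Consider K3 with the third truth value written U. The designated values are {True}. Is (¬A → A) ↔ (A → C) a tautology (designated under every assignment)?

Countermodel: A=True, C=U gives U, which is not designated.

No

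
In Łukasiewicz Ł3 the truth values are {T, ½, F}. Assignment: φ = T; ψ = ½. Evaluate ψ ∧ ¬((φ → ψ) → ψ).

φ → ψ = T → ½ = ½
(φ → ψ) → ψ = ½ → ½ = T
¬((φ → ψ) → ψ) = ¬T = F
ψ ∧ ¬((φ → ψ) → ψ) = ½ ∧ F = F

F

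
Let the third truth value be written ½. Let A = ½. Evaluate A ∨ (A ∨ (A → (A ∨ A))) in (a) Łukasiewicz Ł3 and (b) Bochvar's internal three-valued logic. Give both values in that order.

1; ½

In Łukasiewicz Ł3: A ∨ A = ½ ∨ ½ = ½
A → (A ∨ A) = ½ → ½ = 1  [min(1, 1−½+½)]
A ∨ (A → (A ∨ A)) = ½ ∨ 1 = 1
A ∨ (A ∨ (A → (A ∨ A))) = ½ ∨ 1 = 1
In Bochvar's internal three-valued logic: A ∨ A = ½ ∨ ½ = ½
A → (A ∨ A) = ½ → ½ = ½
A ∨ (A → (A ∨ A)) = ½ ∨ ½ = ½
A ∨ (A ∨ (A → (A ∨ A))) = ½ ∨ ½ = ½
They differ because Łukasiewicz Ł3 and Bochvar's internal three-valued logic treat ½ differently under the binary connectives.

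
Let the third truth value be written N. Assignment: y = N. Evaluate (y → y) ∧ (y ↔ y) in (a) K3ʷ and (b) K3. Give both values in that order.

N; N

In K3ʷ: y → y = N → N = N  [any arg is the third value ⇒ result is the third value]
y ↔ y = N ↔ N = N
(y → y) ∧ (y ↔ y) = N ∧ N = N
In K3: y → y = N → N = N
y ↔ y = N ↔ N = N
(y → y) ∧ (y ↔ y) = N ∧ N = N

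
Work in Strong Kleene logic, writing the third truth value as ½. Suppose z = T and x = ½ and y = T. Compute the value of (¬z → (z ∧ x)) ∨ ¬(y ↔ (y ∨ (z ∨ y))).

T

¬z = ¬T = F
z ∧ x = T ∧ ½ = ½
¬z → (z ∧ x) = F → ½ = T  [¬F ∨ ½]
z ∨ y = T ∨ T = T
y ∨ (z ∨ y) = T ∨ T = T
y ↔ (y ∨ (z ∨ y)) = T ↔ T = T
¬(y ↔ (y ∨ (z ∨ y))) = ¬T = F
(¬z → (z ∧ x)) ∨ ¬(y ↔ (y ∨ (z ∨ y))) = T ∨ F = T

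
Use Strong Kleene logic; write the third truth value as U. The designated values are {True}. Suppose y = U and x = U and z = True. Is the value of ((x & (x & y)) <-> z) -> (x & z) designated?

x & y = U & U = U
x & (x & y) = U & U = U
(x & (x & y)) <-> z = U <-> True = U
x & z = U & True = U
((x & (x & y)) <-> z) -> (x & z) = U -> U = U
U ∉ {True}.

No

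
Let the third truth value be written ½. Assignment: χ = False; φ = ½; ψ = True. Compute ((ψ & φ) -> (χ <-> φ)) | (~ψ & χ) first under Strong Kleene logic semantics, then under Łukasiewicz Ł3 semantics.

In Strong Kleene logic: ψ & φ = True & ½ = ½
χ <-> φ = False <-> ½ = ½
(ψ & φ) -> (χ <-> φ) = ½ -> ½ = ½  [~½ | ½]
~ψ = ~True = False
~ψ & χ = False & False = False
((ψ & φ) -> (χ <-> φ)) | (~ψ & χ) = ½ | False = ½
In Łukasiewicz Ł3: ψ & φ = True & ½ = ½
χ <-> φ = False <-> ½ = ½  [1 − |0−½|]
(ψ & φ) -> (χ <-> φ) = ½ -> ½ = True
~ψ = ~True = False
~ψ & χ = False & False = False
((ψ & φ) -> (χ <-> φ)) | (~ψ & χ) = True | False = True
They differ because Strong Kleene logic and Łukasiewicz Ł3 treat ½ differently under implication.

½; True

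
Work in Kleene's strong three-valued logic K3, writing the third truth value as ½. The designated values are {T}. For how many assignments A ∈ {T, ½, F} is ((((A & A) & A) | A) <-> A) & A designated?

1

A=T: T ✓
A=½: ½ ·
A=F: F ·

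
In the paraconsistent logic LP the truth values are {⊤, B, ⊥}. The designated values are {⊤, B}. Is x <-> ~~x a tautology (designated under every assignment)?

Yes

Every assignment of x over {⊤, B, ⊥} gives a value in {⊤, B}.
In particular, with x=B: x <-> ~~x = B.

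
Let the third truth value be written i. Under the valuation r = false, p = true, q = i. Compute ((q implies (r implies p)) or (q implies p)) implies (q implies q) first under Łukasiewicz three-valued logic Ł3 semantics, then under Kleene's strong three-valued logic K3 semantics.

In Łukasiewicz three-valued logic Ł3: r implies p = false implies true = true
q implies (r implies p) = i implies true = true  [min(1, 1−½+1)]
q implies p = i implies true = true
(q implies (r implies p)) or (q implies p) = true or true = true
q implies q = i implies i = true
((q implies (r implies p)) or (q implies p)) implies (q implies q) = true implies true = true
In Kleene's strong three-valued logic K3: r implies p = false implies true = true
q implies (r implies p) = i implies true = true  [not i or true]
q implies p = i implies true = true
(q implies (r implies p)) or (q implies p) = true or true = true
q implies q = i implies i = i
((q implies (r implies p)) or (q implies p)) implies (q implies q) = true implies i = i
They differ because Łukasiewicz three-valued logic Ł3 and Kleene's strong three-valued logic K3 treat i differently under implication.

true; i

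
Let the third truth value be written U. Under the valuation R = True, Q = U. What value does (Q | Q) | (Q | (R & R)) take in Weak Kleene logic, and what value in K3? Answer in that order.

U; True

In Weak Kleene logic: Q | Q = U | U = U
R & R = True & True = True
Q | (R & R) = U | True = U
(Q | Q) | (Q | (R & R)) = U | U = U
In K3: Q | Q = U | U = U
R & R = True & True = True
Q | (R & R) = U | True = True
(Q | Q) | (Q | (R & R)) = U | True = True
They differ because Weak Kleene logic and K3 treat U differently under the binary connectives.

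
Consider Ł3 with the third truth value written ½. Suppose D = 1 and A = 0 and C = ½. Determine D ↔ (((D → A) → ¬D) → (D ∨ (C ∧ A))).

1

D → A = 1 → 0 = 0
¬D = ¬1 = 0
(D → A) → ¬D = 0 → 0 = 1
C ∧ A = ½ ∧ 0 = 0
D ∨ (C ∧ A) = 1 ∨ 0 = 1
((D → A) → ¬D) → (D ∨ (C ∧ A)) = 1 → 1 = 1
D ↔ (((D → A) → ¬D) → (D ∨ (C ∧ A))) = 1 ↔ 1 = 1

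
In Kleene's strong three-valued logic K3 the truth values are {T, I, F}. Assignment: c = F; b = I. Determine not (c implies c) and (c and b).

c implies c = F implies F = T
not (c implies c) = not T = F
c and b = F and I = F
not (c implies c) and (c and b) = F and F = F

F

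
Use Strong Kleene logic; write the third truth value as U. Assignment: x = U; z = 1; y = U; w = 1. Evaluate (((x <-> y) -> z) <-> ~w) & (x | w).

x <-> y = U <-> U = U
(x <-> y) -> z = U -> 1 = 1
~w = ~1 = 0
((x <-> y) -> z) <-> ~w = 1 <-> 0 = 0
x | w = U | 1 = 1
(((x <-> y) -> z) <-> ~w) & (x | w) = 0 & 1 = 0

0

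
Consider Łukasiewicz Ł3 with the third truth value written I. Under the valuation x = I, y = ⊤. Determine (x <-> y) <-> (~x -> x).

x <-> y = I <-> ⊤ = I
~x = ~I = I
~x -> x = I -> I = ⊤
(x <-> y) <-> (~x -> x) = I <-> ⊤ = I

I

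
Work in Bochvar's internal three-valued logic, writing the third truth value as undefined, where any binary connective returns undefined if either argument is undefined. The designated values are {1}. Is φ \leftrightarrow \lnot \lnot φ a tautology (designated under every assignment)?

Countermodel: φ=undefined gives undefined, which is not designated.

No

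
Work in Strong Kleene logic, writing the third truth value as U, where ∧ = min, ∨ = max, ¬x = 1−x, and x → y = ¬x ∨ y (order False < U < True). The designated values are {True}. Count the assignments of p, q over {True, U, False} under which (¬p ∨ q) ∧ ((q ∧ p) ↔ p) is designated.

4

Designated under: (p=True, q=True); (p=False, q=True); (p=False, q=U); (p=False, q=False).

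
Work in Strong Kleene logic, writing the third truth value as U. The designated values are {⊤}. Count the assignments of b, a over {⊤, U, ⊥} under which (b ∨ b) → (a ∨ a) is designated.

Of the 9 assignments, 5 give a value in {⊤}.

5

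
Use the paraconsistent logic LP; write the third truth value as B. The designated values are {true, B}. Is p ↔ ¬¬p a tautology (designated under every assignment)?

Every assignment of p over {true, B, false} gives a value in {true, B}.
In particular, with p=B: p ↔ ¬¬p = B.

Yes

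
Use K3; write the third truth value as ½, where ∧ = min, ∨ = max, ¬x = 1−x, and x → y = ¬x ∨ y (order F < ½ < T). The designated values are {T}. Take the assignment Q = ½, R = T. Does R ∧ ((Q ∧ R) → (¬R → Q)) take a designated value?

Q ∧ R = ½ ∧ T = ½
¬R = ¬T = F
¬R → Q = F → ½ = T  [¬F ∨ ½]
(Q ∧ R) → (¬R → Q) = ½ → T = T
R ∧ ((Q ∧ R) → (¬R → Q)) = T ∧ T = T
T ∈ {T}.

Yes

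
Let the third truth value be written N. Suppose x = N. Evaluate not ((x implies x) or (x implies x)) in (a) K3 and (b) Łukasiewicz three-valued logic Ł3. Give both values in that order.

In K3: x implies x = N implies N = N  [not N or N]
x implies x = N implies N = N
(x implies x) or (x implies x) = N or N = N
not ((x implies x) or (x implies x)) = not N = N
In Łukasiewicz three-valued logic Ł3: x implies x = N implies N = 1
x implies x = N implies N = 1
(x implies x) or (x implies x) = 1 or 1 = 1
not ((x implies x) or (x implies x)) = not 1 = 0
They differ because K3 and Łukasiewicz three-valued logic Ł3 treat N differently under implication.

N; 0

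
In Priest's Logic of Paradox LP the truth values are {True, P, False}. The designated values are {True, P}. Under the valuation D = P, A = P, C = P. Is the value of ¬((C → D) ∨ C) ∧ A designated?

C → D = P → P = P  [¬P ∨ P]
(C → D) ∨ C = P ∨ P = P
¬((C → D) ∨ C) = ¬P = P
¬((C → D) ∨ C) ∧ A = P ∧ P = P
P ∈ {True, P}.

Yes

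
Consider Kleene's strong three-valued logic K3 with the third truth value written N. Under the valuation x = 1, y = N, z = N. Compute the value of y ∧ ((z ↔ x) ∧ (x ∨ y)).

z ↔ x = N ↔ 1 = N
x ∨ y = 1 ∨ N = 1
(z ↔ x) ∧ (x ∨ y) = N ∧ 1 = N
y ∧ ((z ↔ x) ∧ (x ∨ y)) = N ∧ N = N

N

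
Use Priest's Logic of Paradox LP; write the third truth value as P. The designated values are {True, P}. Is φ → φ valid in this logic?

Every assignment of φ over {True, P, False} gives a value in {True, P}.
In particular, with φ=P: φ → φ = P.

Yes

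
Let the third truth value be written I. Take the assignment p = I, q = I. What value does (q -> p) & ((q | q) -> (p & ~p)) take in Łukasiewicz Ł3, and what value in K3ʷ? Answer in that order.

T; I

In Łukasiewicz Ł3: q -> p = I -> I = T  [min(1, 1−½+½)]
q | q = I | I = I
~p = ~I = I
p & ~p = I & I = I
(q | q) -> (p & ~p) = I -> I = T
(q -> p) & ((q | q) -> (p & ~p)) = T & T = T
In K3ʷ: q -> p = I -> I = I  [any arg is the third value ⇒ result is the third value]
q | q = I | I = I
~p = ~I = I
p & ~p = I & I = I
(q | q) -> (p & ~p) = I -> I = I
(q -> p) & ((q | q) -> (p & ~p)) = I & I = I
They differ because Łukasiewicz Ł3 and K3ʷ treat I differently under the binary connectives.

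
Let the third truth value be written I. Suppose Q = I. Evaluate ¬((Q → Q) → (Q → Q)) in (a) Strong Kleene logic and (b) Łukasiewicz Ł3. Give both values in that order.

In Strong Kleene logic: Q → Q = I → I = I  [¬I ∨ I]
Q → Q = I → I = I
(Q → Q) → (Q → Q) = I → I = I
¬((Q → Q) → (Q → Q)) = ¬I = I
In Łukasiewicz Ł3: Q → Q = I → I = 1
Q → Q = I → I = 1
(Q → Q) → (Q → Q) = 1 → 1 = 1
¬((Q → Q) → (Q → Q)) = ¬1 = 0
They differ because Strong Kleene logic and Łukasiewicz Ł3 treat I differently under implication.

I; 0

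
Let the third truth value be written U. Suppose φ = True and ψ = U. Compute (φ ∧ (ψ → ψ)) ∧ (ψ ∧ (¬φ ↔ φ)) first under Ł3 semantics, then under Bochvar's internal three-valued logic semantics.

In Ł3: ψ → ψ = U → U = True  [min(1, 1−½+½)]
φ ∧ (ψ → ψ) = True ∧ True = True
¬φ = ¬True = False
¬φ ↔ φ = False ↔ True = False
ψ ∧ (¬φ ↔ φ) = U ∧ False = False
(φ ∧ (ψ → ψ)) ∧ (ψ ∧ (¬φ ↔ φ)) = True ∧ False = False
In Bochvar's internal three-valued logic: ψ → ψ = U → U = U  [any arg is the third value ⇒ result is the third value]
φ ∧ (ψ → ψ) = True ∧ U = U
¬φ = ¬True = False
¬φ ↔ φ = False ↔ True = False
ψ ∧ (¬φ ↔ φ) = U ∧ False = U
(φ ∧ (ψ → ψ)) ∧ (ψ ∧ (¬φ ↔ φ)) = U ∧ U = U
They differ because Ł3 and Bochvar's internal three-valued logic treat U differently under the binary connectives.

False; U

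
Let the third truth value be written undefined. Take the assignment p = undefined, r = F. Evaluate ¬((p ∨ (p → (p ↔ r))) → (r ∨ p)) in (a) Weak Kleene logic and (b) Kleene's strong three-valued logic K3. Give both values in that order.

In Weak Kleene logic: p ↔ r = undefined ↔ F = undefined
p → (p ↔ r) = undefined → undefined = undefined  [any arg is the third value ⇒ result is the third value]
p ∨ (p → (p ↔ r)) = undefined ∨ undefined = undefined
r ∨ p = F ∨ undefined = undefined
(p ∨ (p → (p ↔ r))) → (r ∨ p) = undefined → undefined = undefined
¬((p ∨ (p → (p ↔ r))) → (r ∨ p)) = ¬undefined = undefined
In Kleene's strong three-valued logic K3: p ↔ r = undefined ↔ F = undefined
p → (p ↔ r) = undefined → undefined = undefined  [¬undefined ∨ undefined]
p ∨ (p → (p ↔ r)) = undefined ∨ undefined = undefined
r ∨ p = F ∨ undefined = undefined
(p ∨ (p → (p ↔ r))) → (r ∨ p) = undefined → undefined = undefined
¬((p ∨ (p → (p ↔ r))) → (r ∨ p)) = ¬undefined = undefined

undefined; undefined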